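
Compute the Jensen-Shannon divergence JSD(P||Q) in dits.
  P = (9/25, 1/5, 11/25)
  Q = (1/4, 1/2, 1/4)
0.0223 dits

Jensen-Shannon divergence is:
JSD(P||Q) = 0.5 × D_KL(P||M) + 0.5 × D_KL(Q||M)
where M = 0.5 × (P + Q) is the mixture distribution.

M = 0.5 × (9/25, 1/5, 11/25) + 0.5 × (1/4, 1/2, 1/4) = (0.305, 7/20, 0.345)

D_KL(P||M) = 0.0238 dits
D_KL(Q||M) = 0.0209 dits

JSD(P||Q) = 0.5 × 0.0238 + 0.5 × 0.0209 = 0.0223 dits

Unlike KL divergence, JSD is symmetric and bounded: 0 ≤ JSD ≤ log(2).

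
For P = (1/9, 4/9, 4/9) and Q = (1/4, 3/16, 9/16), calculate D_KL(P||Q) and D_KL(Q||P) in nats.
D_KL(P||Q) = 0.1888, D_KL(Q||P) = 0.1734

KL divergence is not symmetric: D_KL(P||Q) ≠ D_KL(Q||P) in general.

D_KL(P||Q) = 0.1888 nats
D_KL(Q||P) = 0.1734 nats

No, they are not equal!

This asymmetry is why KL divergence is not a true distance metric.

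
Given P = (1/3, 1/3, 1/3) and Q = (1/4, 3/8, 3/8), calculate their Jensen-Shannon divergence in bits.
0.0061 bits

Jensen-Shannon divergence is:
JSD(P||Q) = 0.5 × D_KL(P||M) + 0.5 × D_KL(Q||M)
where M = 0.5 × (P + Q) is the mixture distribution.

M = 0.5 × (1/3, 1/3, 1/3) + 0.5 × (1/4, 3/8, 3/8) = (7/24, 0.354167, 0.354167)

D_KL(P||M) = 0.0059 bits
D_KL(Q||M) = 0.0062 bits

JSD(P||Q) = 0.5 × 0.0059 + 0.5 × 0.0062 = 0.0061 bits

Unlike KL divergence, JSD is symmetric and bounded: 0 ≤ JSD ≤ log(2).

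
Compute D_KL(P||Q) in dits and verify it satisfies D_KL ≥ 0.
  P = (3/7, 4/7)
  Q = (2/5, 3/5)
0.0007 dits

KL divergence satisfies the Gibbs inequality: D_KL(P||Q) ≥ 0 for all distributions P, Q.

D_KL(P||Q) = Σ p(x) log(p(x)/q(x))
Term by term:
  x=0: 3/7 × log_10[(3/7)/(2/5)] = 0.0128
  x=1: 4/7 × log_10[(4/7)/(3/5)] = -0.0121
D_KL(P||Q) = 0.0007 dits

D_KL(P||Q) = 0.0007 ≥ 0 ✓

This non-negativity is a fundamental property: relative entropy cannot be negative because it measures how different Q is from P.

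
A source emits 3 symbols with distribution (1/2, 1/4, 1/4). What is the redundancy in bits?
0.0850 bits

Redundancy measures how far a source is from maximum entropy:
R = H_max - H(X)

Maximum entropy for 3 symbols: H_max = log_2(3) = 1.5850 bits
Actual entropy: H(X) = 1.5000 bits
Redundancy: R = 1.5850 - 1.5000 = 0.0850 bits

This redundancy represents potential for compression: the source could be compressed by 0.0850 bits per symbol.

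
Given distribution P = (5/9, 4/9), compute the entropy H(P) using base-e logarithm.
0.6870 nats

Shannon entropy is H(X) = -Σ p(x) log p(x).

For P = (5/9, 4/9):
H = -5/9 × log_e(5/9) -4/9 × log_e(4/9)
H = 0.6870 nats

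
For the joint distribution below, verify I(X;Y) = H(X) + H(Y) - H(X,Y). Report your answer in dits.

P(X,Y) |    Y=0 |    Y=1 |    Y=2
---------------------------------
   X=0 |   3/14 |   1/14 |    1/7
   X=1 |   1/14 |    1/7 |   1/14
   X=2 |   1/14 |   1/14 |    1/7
I(X;Y) = 0.0286 dits

Mutual information has multiple equivalent forms:
- I(X;Y) = H(X) - H(X|Y)
- I(X;Y) = H(Y) - H(Y|X)
- I(X;Y) = H(X) + H(Y) - H(X,Y)

Computing all quantities:
H(X) = 0.4686, H(Y) = 0.4748, H(X,Y) = 0.9149
H(X|Y) = 0.4400, H(Y|X) = 0.4463

Verification:
H(X) - H(X|Y) = 0.4686 - 0.4400 = 0.0286
H(Y) - H(Y|X) = 0.4748 - 0.4463 = 0.0286
H(X) + H(Y) - H(X,Y) = 0.4686 + 0.4748 - 0.9149 = 0.0286

All forms give I(X;Y) = 0.0286 dits. ✓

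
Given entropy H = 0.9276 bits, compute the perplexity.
1.9021

Perplexity is 2^H (or exp(H) for natural log).

H = 0.9276 bits
Perplexity = 2^0.9276 = 1.9021

Interpretation: The model's uncertainty is equivalent to choosing uniformly among 1.9 options.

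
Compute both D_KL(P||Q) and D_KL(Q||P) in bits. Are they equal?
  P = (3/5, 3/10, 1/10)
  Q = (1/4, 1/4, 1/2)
D_KL(P||Q) = 0.6045, D_KL(Q||P) = 0.7794

KL divergence is not symmetric: D_KL(P||Q) ≠ D_KL(Q||P) in general.

D_KL(P||Q) = 0.6045 bits
D_KL(Q||P) = 0.7794 bits

No, they are not equal!

This asymmetry is why KL divergence is not a true distance metric.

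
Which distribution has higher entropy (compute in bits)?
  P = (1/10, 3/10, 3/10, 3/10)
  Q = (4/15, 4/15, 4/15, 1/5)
Q

Computing entropies in bits:
H(P) = 1.8955
H(Q) = 1.9899

Distribution Q has higher entropy.

Intuition: The distribution closer to uniform (more spread out) has higher entropy.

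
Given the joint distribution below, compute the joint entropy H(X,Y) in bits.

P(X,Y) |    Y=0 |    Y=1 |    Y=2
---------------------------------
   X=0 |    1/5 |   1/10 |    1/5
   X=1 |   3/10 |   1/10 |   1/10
2.4464 bits

Joint entropy is H(X,Y) = -Σ_{x,y} p(x,y) log p(x,y).

Summing over all non-zero entries:
H(X,Y) = -[1/5·log_2(1/5) + 1/10·log_2(1/10) + 1/5·log_2(1/5) + 3/10·log_2(3/10) + 1/10·log_2(1/10) + 1/10·log_2(1/10)]
H(X,Y) = 2.4464 bits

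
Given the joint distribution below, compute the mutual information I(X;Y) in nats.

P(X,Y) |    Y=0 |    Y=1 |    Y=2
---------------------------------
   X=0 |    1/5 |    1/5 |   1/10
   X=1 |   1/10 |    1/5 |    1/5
0.0340 nats

Mutual information: I(X;Y) = H(X) + H(Y) - H(X,Y)

Marginals:
P(X) = (1/2, 1/2), H(X) = 0.6931 nats
P(Y) = (3/10, 2/5, 3/10), H(Y) = 1.0889 nats

Joint entropy: H(X,Y) = 1.7481 nats

I(X;Y) = 0.6931 + 1.0889 - 1.7481 = 0.0340 nats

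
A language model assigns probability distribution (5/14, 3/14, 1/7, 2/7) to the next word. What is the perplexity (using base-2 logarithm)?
3.7952

Perplexity is 2^H (or exp(H) for natural log).

First, H = -Σ p log p = 1.9242 bits
Perplexity = 2^1.9242 = 3.7952

Interpretation: The model's uncertainty is equivalent to choosing uniformly among 3.8 options.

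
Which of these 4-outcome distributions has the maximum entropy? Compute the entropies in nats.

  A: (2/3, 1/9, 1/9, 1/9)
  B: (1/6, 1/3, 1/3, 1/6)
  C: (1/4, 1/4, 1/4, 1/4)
C

For a discrete distribution over n outcomes, entropy is maximized by the uniform distribution.

Computing entropies:
H(A) = 1.0027 nats
H(B) = 1.3297 nats
H(C) = 1.3863 nats

The uniform distribution (where all probabilities equal 1/4) achieves the maximum entropy of log_e(4) = 1.3863 nats.

Distribution C has the highest entropy.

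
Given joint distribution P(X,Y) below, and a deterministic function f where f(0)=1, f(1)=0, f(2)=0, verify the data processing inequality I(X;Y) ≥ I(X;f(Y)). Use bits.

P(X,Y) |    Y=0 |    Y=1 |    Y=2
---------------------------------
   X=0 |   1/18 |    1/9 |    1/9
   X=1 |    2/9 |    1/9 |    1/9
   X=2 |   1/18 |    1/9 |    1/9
I(X;Y) = 0.0728, I(X;f(Y)) = 0.0728, inequality holds: 0.0728 ≥ 0.0728

Data Processing Inequality: For any Markov chain X → Y → Z, we have I(X;Y) ≥ I(X;Z).

Here Z = f(Y) is a deterministic function of Y, forming X → Y → Z.

Original I(X;Y) = 0.0728 bits

After applying f:
P(X,Z) where Z=f(Y):
- P(X,Z=0) = P(X,Y=1) + P(X,Y=2)
- P(X,Z=1) = P(X,Y=0)

I(X;Z) = I(X;f(Y)) = 0.0728 bits

Verification: 0.0728 ≥ 0.0728 ✓

Information cannot be created by processing; the function f can only lose information about X.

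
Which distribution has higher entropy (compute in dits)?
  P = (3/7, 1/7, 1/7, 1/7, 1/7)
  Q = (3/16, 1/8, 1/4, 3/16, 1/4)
Q

Computing entropies in dits:
H(P) = 0.6406
H(Q) = 0.6865

Distribution Q has higher entropy.

Intuition: The distribution closer to uniform (more spread out) has higher entropy.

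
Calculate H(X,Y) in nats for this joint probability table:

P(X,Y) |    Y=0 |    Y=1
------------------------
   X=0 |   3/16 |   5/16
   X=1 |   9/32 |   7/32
1.3666 nats

Joint entropy is H(X,Y) = -Σ_{x,y} p(x,y) log p(x,y).

Summing over all non-zero entries:
H(X,Y) = -[3/16·log_e(3/16) + 5/16·log_e(5/16) + 9/32·log_e(9/32) + 7/32·log_e(7/32)]
H(X,Y) = 1.3666 nats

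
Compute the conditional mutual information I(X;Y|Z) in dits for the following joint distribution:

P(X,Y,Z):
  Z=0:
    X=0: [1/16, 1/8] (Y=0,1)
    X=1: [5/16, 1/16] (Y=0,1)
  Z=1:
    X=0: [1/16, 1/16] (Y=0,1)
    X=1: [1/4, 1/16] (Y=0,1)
0.0384 dits

Conditional mutual information: I(X;Y|Z) = H(X|Z) + H(Y|Z) - H(X,Y|Z)

H(Z) = 0.2976
H(X,Z) = 0.5668 → H(X|Z) = 0.2692
H(Y,Z) = 0.5668 → H(Y|Z) = 0.2692
H(X,Y,Z) = 0.7975 → H(X,Y|Z) = 0.4999

I(X;Y|Z) = 0.2692 + 0.2692 - 0.4999 = 0.0384 dits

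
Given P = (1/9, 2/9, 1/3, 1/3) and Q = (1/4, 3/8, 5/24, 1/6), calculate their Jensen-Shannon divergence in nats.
0.0450 nats

Jensen-Shannon divergence is:
JSD(P||Q) = 0.5 × D_KL(P||M) + 0.5 × D_KL(Q||M)
where M = 0.5 × (P + Q) is the mixture distribution.

M = 0.5 × (1/9, 2/9, 1/3, 1/3) + 0.5 × (1/4, 3/8, 5/24, 1/6) = (0.180556, 0.298611, 0.270833, 1/4)

D_KL(P||M) = 0.0455 nats
D_KL(Q||M) = 0.0445 nats

JSD(P||Q) = 0.5 × 0.0455 + 0.5 × 0.0445 = 0.0450 nats

Unlike KL divergence, JSD is symmetric and bounded: 0 ≤ JSD ≤ log(2).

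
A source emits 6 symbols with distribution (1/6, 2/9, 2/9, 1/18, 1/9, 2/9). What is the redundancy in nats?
0.0857 nats

Redundancy measures how far a source is from maximum entropy:
R = H_max - H(X)

Maximum entropy for 6 symbols: H_max = log_e(6) = 1.7918 nats
Actual entropy: H(X) = 1.7061 nats
Redundancy: R = 1.7918 - 1.7061 = 0.0857 nats

This redundancy represents potential for compression: the source could be compressed by 0.0857 nats per symbol.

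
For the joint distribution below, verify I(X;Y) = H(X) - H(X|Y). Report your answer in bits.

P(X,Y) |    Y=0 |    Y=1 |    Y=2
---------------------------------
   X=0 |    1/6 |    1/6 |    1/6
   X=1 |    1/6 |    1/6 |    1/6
I(X;Y) = 0.0000 bits

Mutual information has multiple equivalent forms:
- I(X;Y) = H(X) - H(X|Y)
- I(X;Y) = H(Y) - H(Y|X)
- I(X;Y) = H(X) + H(Y) - H(X,Y)

Computing all quantities:
H(X) = 1.0000, H(Y) = 1.5850, H(X,Y) = 2.5850
H(X|Y) = 1.0000, H(Y|X) = 1.5850

Verification:
H(X) - H(X|Y) = 1.0000 - 1.0000 = 0.0000
H(Y) - H(Y|X) = 1.5850 - 1.5850 = 0.0000
H(X) + H(Y) - H(X,Y) = 1.0000 + 1.5850 - 2.5850 = 0.0000

All forms give I(X;Y) = 0.0000 bits. ✓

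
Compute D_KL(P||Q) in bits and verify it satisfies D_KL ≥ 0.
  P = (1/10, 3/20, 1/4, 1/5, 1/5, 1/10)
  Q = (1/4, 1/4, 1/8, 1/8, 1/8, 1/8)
0.2463 bits

KL divergence satisfies the Gibbs inequality: D_KL(P||Q) ≥ 0 for all distributions P, Q.

D_KL(P||Q) = Σ p(x) log(p(x)/q(x))
Term by term:
  x=0: 1/10 × log_2[(1/10)/(1/4)] = -0.1322
  x=1: 3/20 × log_2[(3/20)/(1/4)] = -0.1105
  x=2: 1/4 × log_2[(1/4)/(1/8)] = 0.2500
  x=3: 1/5 × log_2[(1/5)/(1/8)] = 0.1356
  x=4: 1/5 × log_2[(1/5)/(1/8)] = 0.1356
  x=5: 1/10 × log_2[(1/10)/(1/8)] = -0.0322
D_KL(P||Q) = 0.2463 bits

D_KL(P||Q) = 0.2463 ≥ 0 ✓

This non-negativity is a fundamental property: relative entropy cannot be negative because it measures how different Q is from P.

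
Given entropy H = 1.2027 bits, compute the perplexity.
2.3017

Perplexity is 2^H (or exp(H) for natural log).

H = 1.2027 bits
Perplexity = 2^1.2027 = 2.3017

Interpretation: The model's uncertainty is equivalent to choosing uniformly among 2.3 options.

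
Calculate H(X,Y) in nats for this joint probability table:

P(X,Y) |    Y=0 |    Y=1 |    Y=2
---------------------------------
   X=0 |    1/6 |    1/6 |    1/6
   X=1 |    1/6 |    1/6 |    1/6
1.7918 nats

Joint entropy is H(X,Y) = -Σ_{x,y} p(x,y) log p(x,y).

Summing over all non-zero entries:
H(X,Y) = -[1/6·log_e(1/6) + 1/6·log_e(1/6) + 1/6·log_e(1/6) + 1/6·log_e(1/6) + 1/6·log_e(1/6) + 1/6·log_e(1/6)]
H(X,Y) = 1.7918 nats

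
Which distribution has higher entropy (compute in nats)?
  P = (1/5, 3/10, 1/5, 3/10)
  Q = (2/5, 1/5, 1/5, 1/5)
P

Computing entropies in nats:
H(P) = 1.3662
H(Q) = 1.3322

Distribution P has higher entropy.

Intuition: The distribution closer to uniform (more spread out) has higher entropy.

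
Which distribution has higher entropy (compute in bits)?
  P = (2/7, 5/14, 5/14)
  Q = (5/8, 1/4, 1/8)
P

Computing entropies in bits:
H(P) = 1.5774
H(Q) = 1.2988

Distribution P has higher entropy.

Intuition: The distribution closer to uniform (more spread out) has higher entropy.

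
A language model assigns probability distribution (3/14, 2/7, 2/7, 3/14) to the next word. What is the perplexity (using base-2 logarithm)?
3.9593

Perplexity is 2^H (or exp(H) for natural log).

First, H = -Σ p log p = 1.9852 bits
Perplexity = 2^1.9852 = 3.9593

Interpretation: The model's uncertainty is equivalent to choosing uniformly among 4.0 options.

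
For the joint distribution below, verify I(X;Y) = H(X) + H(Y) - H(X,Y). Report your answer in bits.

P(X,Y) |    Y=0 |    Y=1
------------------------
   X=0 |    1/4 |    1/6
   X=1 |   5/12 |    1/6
I(X;Y) = 0.0102 bits

Mutual information has multiple equivalent forms:
- I(X;Y) = H(X) - H(X|Y)
- I(X;Y) = H(Y) - H(Y|X)
- I(X;Y) = H(X) + H(Y) - H(X,Y)

Computing all quantities:
H(X) = 0.9799, H(Y) = 0.9183, H(X,Y) = 1.8879
H(X|Y) = 0.9696, H(Y|X) = 0.9080

Verification:
H(X) - H(X|Y) = 0.9799 - 0.9696 = 0.0102
H(Y) - H(Y|X) = 0.9183 - 0.9080 = 0.0102
H(X) + H(Y) - H(X,Y) = 0.9799 + 0.9183 - 1.8879 = 0.0102

All forms give I(X;Y) = 0.0102 bits. ✓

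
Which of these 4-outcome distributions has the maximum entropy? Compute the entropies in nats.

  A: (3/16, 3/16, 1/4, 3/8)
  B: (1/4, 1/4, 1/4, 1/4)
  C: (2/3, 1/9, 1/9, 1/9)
B

For a discrete distribution over n outcomes, entropy is maximized by the uniform distribution.

Computing entropies:
H(A) = 1.3421 nats
H(B) = 1.3863 nats
H(C) = 1.0027 nats

The uniform distribution (where all probabilities equal 1/4) achieves the maximum entropy of log_e(4) = 1.3863 nats.

Distribution B has the highest entropy.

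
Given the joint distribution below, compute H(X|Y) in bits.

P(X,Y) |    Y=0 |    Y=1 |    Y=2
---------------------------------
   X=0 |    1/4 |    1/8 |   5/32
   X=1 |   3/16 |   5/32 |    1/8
0.9885 bits

Using the chain rule: H(X|Y) = H(X,Y) - H(Y)

First, compute H(X,Y) = 2.5397 bits

Marginal P(Y) = (7/16, 9/32, 9/32)
H(Y) = 1.5512 bits

H(X|Y) = H(X,Y) - H(Y) = 2.5397 - 1.5512 = 0.9885 bits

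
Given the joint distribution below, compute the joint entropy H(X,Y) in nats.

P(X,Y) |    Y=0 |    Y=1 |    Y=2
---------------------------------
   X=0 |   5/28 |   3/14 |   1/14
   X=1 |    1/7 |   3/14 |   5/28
1.7420 nats

Joint entropy is H(X,Y) = -Σ_{x,y} p(x,y) log p(x,y).

Summing over all non-zero entries:
H(X,Y) = -[5/28·log_e(5/28) + 3/14·log_e(3/14) + 1/14·log_e(1/14) + 1/7·log_e(1/7) + 3/14·log_e(3/14) + 5/28·log_e(5/28)]
H(X,Y) = 1.7420 nats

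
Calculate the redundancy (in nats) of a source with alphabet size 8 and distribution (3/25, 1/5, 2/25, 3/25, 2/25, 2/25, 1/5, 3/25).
0.0662 nats

Redundancy measures how far a source is from maximum entropy:
R = H_max - H(X)

Maximum entropy for 8 symbols: H_max = log_e(8) = 2.0794 nats
Actual entropy: H(X) = 2.0132 nats
Redundancy: R = 2.0794 - 2.0132 = 0.0662 nats

This redundancy represents potential for compression: the source could be compressed by 0.0662 nats per symbol.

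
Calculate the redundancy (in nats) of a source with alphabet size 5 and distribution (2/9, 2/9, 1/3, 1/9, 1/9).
0.0865 nats

Redundancy measures how far a source is from maximum entropy:
R = H_max - H(X)

Maximum entropy for 5 symbols: H_max = log_e(5) = 1.6094 nats
Actual entropy: H(X) = 1.5230 nats
Redundancy: R = 1.6094 - 1.5230 = 0.0865 nats

This redundancy represents potential for compression: the source could be compressed by 0.0865 nats per symbol.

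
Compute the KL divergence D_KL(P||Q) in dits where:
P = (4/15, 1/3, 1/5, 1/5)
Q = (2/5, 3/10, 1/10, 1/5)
0.0285 dits

KL divergence: D_KL(P||Q) = Σ p(x) log(p(x)/q(x))

Computing term by term:
  x=0: 4/15 × log_10[(4/15)/(2/5)] = 4/15 × -0.1761 = -0.0470
  x=1: 1/3 × log_10[(1/3)/(3/10)] = 1/3 × 0.0458 = 0.0153
  x=2: 1/5 × log_10[(1/5)/(1/10)] = 1/5 × 0.3010 = 0.0602
  x=3: 1/5 × log_10[(1/5)/(1/5)] = 1/5 × 0.0000 = 0.0000

D_KL(P||Q) = 0.0285 dits

Note: KL divergence is always non-negative and equals 0 iff P = Q.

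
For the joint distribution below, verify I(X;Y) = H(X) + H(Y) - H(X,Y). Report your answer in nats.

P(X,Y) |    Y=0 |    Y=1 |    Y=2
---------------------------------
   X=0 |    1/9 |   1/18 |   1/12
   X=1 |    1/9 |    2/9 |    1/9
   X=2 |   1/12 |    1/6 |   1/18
I(X;Y) = 0.0379 nats

Mutual information has multiple equivalent forms:
- I(X;Y) = H(X) - H(X|Y)
- I(X;Y) = H(Y) - H(Y|X)
- I(X;Y) = H(X) + H(Y) - H(X,Y)

Computing all quantities:
H(X) = 1.0693, H(Y) = 1.0693, H(X,Y) = 2.1006
H(X|Y) = 1.0313, H(Y|X) = 1.0313

Verification:
H(X) - H(X|Y) = 1.0693 - 1.0313 = 0.0379
H(Y) - H(Y|X) = 1.0693 - 1.0313 = 0.0379
H(X) + H(Y) - H(X,Y) = 1.0693 + 1.0693 - 2.1006 = 0.0379

All forms give I(X;Y) = 0.0379 nats. ✓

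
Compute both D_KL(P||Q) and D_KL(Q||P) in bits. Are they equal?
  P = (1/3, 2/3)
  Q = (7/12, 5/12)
D_KL(P||Q) = 0.1829, D_KL(Q||P) = 0.1884

KL divergence is not symmetric: D_KL(P||Q) ≠ D_KL(Q||P) in general.

D_KL(P||Q) = 0.1829 bits
D_KL(Q||P) = 0.1884 bits

No, they are not equal!

This asymmetry is why KL divergence is not a true distance metric.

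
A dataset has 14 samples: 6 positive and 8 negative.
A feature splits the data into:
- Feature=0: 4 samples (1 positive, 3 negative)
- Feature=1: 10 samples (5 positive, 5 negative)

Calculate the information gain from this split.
0.0391 bits

Information Gain = H(Y) - H(Y|Feature)

Before split:
P(positive) = 6/14 = 0.4286
H(Y) = 0.9852 bits

After split:
Feature=0: H = 0.8113 bits (weight = 4/14)
Feature=1: H = 1.0000 bits (weight = 10/14)
H(Y|Feature) = (4/14)×0.8113 + (10/14)×1.0000 = 0.9461 bits

Information Gain = 0.9852 - 0.9461 = 0.0391 bits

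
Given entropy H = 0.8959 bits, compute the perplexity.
1.8608

Perplexity is 2^H (or exp(H) for natural log).

H = 0.8959 bits
Perplexity = 2^0.8959 = 1.8608

Interpretation: The model's uncertainty is equivalent to choosing uniformly among 1.9 options.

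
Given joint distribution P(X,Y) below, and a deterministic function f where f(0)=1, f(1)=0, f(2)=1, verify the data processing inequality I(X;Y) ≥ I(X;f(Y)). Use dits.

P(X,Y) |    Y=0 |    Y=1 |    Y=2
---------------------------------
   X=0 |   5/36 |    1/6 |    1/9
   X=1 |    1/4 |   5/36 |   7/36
I(X;Y) = 0.0065, I(X;f(Y)) = 0.0065, inequality holds: 0.0065 ≥ 0.0065

Data Processing Inequality: For any Markov chain X → Y → Z, we have I(X;Y) ≥ I(X;Z).

Here Z = f(Y) is a deterministic function of Y, forming X → Y → Z.

Original I(X;Y) = 0.0065 dits

After applying f:
P(X,Z) where Z=f(Y):
- P(X,Z=0) = P(X,Y=1)
- P(X,Z=1) = P(X,Y=0) + P(X,Y=2)

I(X;Z) = I(X;f(Y)) = 0.0065 dits

Verification: 0.0065 ≥ 0.0065 ✓

Information cannot be created by processing; the function f can only lose information about X.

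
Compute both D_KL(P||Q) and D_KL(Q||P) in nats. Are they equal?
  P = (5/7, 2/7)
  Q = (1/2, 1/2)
D_KL(P||Q) = 0.0949, D_KL(Q||P) = 0.1015

KL divergence is not symmetric: D_KL(P||Q) ≠ D_KL(Q||P) in general.

D_KL(P||Q) = 0.0949 nats
D_KL(Q||P) = 0.1015 nats

No, they are not equal!

This asymmetry is why KL divergence is not a true distance metric.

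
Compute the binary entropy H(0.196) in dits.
0.2149 dits

The binary entropy function is:
H(p) = -p log(p) - (1-p) log(1-p)

H(0.196) = -0.196 × log_10(0.196) - 0.804 × log_10(0.804)
H(0.196) = 0.2149 dits

Note: Binary entropy is maximized at p=0.5 (H=1 bit) and minimized at p=0 or p=1 (H=0).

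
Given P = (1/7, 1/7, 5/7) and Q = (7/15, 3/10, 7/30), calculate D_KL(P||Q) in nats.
0.5241 nats

KL divergence: D_KL(P||Q) = Σ p(x) log(p(x)/q(x))

Computing term by term:
  x=0: 1/7 × log_e[(1/7)/(7/15)] = 1/7 × -1.1838 = -0.1691
  x=1: 1/7 × log_e[(1/7)/(3/10)] = 1/7 × -0.7419 = -0.1060
  x=2: 5/7 × log_e[(5/7)/(7/30)] = 5/7 × 1.1188 = 0.7992

D_KL(P||Q) = 0.5241 nats

Note: KL divergence is always non-negative and equals 0 iff P = Q.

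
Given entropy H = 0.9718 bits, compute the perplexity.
1.9613

Perplexity is 2^H (or exp(H) for natural log).

H = 0.9718 bits
Perplexity = 2^0.9718 = 1.9613

Interpretation: The model's uncertainty is equivalent to choosing uniformly among 2.0 options.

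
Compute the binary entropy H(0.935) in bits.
0.3470 bits

The binary entropy function is:
H(p) = -p log(p) - (1-p) log(1-p)

H(0.935) = -0.935 × log_2(0.935) - 0.065 × log_2(0.065)
H(0.935) = 0.3470 bits

Note: Binary entropy is maximized at p=0.5 (H=1 bit) and minimized at p=0 or p=1 (H=0).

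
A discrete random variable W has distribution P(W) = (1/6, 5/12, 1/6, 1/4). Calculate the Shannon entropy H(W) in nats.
1.3086 nats

Shannon entropy is H(X) = -Σ p(x) log p(x).

For P = (1/6, 5/12, 1/6, 1/4):
H = -1/6 × log_e(1/6) -5/12 × log_e(5/12) -1/6 × log_e(1/6) -1/4 × log_e(1/4)
H = 1.3086 nats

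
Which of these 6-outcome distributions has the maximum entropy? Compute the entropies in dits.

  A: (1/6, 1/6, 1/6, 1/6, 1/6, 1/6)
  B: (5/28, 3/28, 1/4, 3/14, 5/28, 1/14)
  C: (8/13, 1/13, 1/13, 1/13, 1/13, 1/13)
A

For a discrete distribution over n outcomes, entropy is maximized by the uniform distribution.

Computing entropies:
H(A) = 0.7782 dits
H(B) = 0.7469 dits
H(C) = 0.5582 dits

The uniform distribution (where all probabilities equal 1/6) achieves the maximum entropy of log_10(6) = 0.7782 dits.

Distribution A has the highest entropy.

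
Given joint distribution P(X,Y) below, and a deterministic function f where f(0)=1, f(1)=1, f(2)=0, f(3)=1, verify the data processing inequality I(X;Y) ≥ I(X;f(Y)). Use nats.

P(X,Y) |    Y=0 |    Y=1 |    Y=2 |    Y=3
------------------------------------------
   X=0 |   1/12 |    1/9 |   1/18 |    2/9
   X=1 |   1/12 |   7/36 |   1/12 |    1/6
I(X;Y) = 0.0167, I(X;f(Y)) = 0.0017, inequality holds: 0.0167 ≥ 0.0017

Data Processing Inequality: For any Markov chain X → Y → Z, we have I(X;Y) ≥ I(X;Z).

Here Z = f(Y) is a deterministic function of Y, forming X → Y → Z.

Original I(X;Y) = 0.0167 nats

After applying f:
P(X,Z) where Z=f(Y):
- P(X,Z=0) = P(X,Y=2)
- P(X,Z=1) = P(X,Y=0) + P(X,Y=1) + P(X,Y=3)

I(X;Z) = I(X;f(Y)) = 0.0017 nats

Verification: 0.0167 ≥ 0.0017 ✓

Information cannot be created by processing; the function f can only lose information about X.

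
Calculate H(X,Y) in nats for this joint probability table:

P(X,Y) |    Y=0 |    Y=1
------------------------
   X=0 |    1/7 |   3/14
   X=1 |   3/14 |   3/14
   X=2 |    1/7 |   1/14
1.7348 nats

Joint entropy is H(X,Y) = -Σ_{x,y} p(x,y) log p(x,y).

Summing over all non-zero entries:
H(X,Y) = -[1/7·log_e(1/7) + 3/14·log_e(3/14) + 3/14·log_e(3/14) + 3/14·log_e(3/14) + 1/7·log_e(1/7) + 1/14·log_e(1/14)]
H(X,Y) = 1.7348 nats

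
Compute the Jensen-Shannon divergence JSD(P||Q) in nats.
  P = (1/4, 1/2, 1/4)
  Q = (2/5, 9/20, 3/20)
0.0157 nats

Jensen-Shannon divergence is:
JSD(P||Q) = 0.5 × D_KL(P||M) + 0.5 × D_KL(Q||M)
where M = 0.5 × (P + Q) is the mixture distribution.

M = 0.5 × (1/4, 1/2, 1/4) + 0.5 × (2/5, 9/20, 3/20) = (13/40, 19/40, 1/5)

D_KL(P||M) = 0.0158 nats
D_KL(Q||M) = 0.0156 nats

JSD(P||Q) = 0.5 × 0.0158 + 0.5 × 0.0156 = 0.0157 nats

Unlike KL divergence, JSD is symmetric and bounded: 0 ≤ JSD ≤ log(2).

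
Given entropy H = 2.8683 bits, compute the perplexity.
7.3020

Perplexity is 2^H (or exp(H) for natural log).

H = 2.8683 bits
Perplexity = 2^2.8683 = 7.3020

Interpretation: The model's uncertainty is equivalent to choosing uniformly among 7.3 options.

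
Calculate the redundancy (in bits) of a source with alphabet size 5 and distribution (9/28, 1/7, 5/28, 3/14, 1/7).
0.0735 bits

Redundancy measures how far a source is from maximum entropy:
R = H_max - H(X)

Maximum entropy for 5 symbols: H_max = log_2(5) = 2.3219 bits
Actual entropy: H(X) = 2.2485 bits
Redundancy: R = 2.3219 - 2.2485 = 0.0735 bits

This redundancy represents potential for compression: the source could be compressed by 0.0735 bits per symbol.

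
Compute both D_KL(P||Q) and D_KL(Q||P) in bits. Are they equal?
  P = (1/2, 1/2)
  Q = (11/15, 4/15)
D_KL(P||Q) = 0.1772, D_KL(Q||P) = 0.1634

KL divergence is not symmetric: D_KL(P||Q) ≠ D_KL(Q||P) in general.

D_KL(P||Q) = 0.1772 bits
D_KL(Q||P) = 0.1634 bits

No, they are not equal!

This asymmetry is why KL divergence is not a true distance metric.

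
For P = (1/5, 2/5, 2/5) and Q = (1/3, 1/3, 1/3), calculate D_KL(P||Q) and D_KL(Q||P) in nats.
D_KL(P||Q) = 0.0437, D_KL(Q||P) = 0.0487

KL divergence is not symmetric: D_KL(P||Q) ≠ D_KL(Q||P) in general.

D_KL(P||Q) = 0.0437 nats
D_KL(Q||P) = 0.0487 nats

No, they are not equal!

This asymmetry is why KL divergence is not a true distance metric.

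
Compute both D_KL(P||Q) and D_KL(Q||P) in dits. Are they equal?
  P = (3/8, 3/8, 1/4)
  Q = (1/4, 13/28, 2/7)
D_KL(P||Q) = 0.0168, D_KL(Q||P) = 0.0156

KL divergence is not symmetric: D_KL(P||Q) ≠ D_KL(Q||P) in general.

D_KL(P||Q) = 0.0168 dits
D_KL(Q||P) = 0.0156 dits

No, they are not equal!

This asymmetry is why KL divergence is not a true distance metric.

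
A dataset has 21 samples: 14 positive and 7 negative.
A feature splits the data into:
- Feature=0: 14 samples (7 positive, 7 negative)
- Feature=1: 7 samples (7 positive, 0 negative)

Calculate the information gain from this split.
0.2516 bits

Information Gain = H(Y) - H(Y|Feature)

Before split:
P(positive) = 14/21 = 0.6667
H(Y) = 0.9183 bits

After split:
Feature=0: H = 1.0000 bits (weight = 14/21)
Feature=1: H = 0.0000 bits (weight = 7/21)
H(Y|Feature) = (14/21)×1.0000 + (7/21)×0.0000 = 0.6667 bits

Information Gain = 0.9183 - 0.6667 = 0.2516 bits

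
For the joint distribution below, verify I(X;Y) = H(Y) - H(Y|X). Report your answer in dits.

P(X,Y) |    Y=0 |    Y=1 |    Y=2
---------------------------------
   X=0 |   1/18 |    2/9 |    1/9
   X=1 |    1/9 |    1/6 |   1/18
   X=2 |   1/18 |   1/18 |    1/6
I(X;Y) = 0.0383 dits

Mutual information has multiple equivalent forms:
- I(X;Y) = H(X) - H(X|Y)
- I(X;Y) = H(Y) - H(Y|X)
- I(X;Y) = H(X) + H(Y) - H(X,Y)

Computing all quantities:
H(X) = 0.4731, H(Y) = 0.4607, H(X,Y) = 0.8955
H(X|Y) = 0.4348, H(Y|X) = 0.4225

Verification:
H(X) - H(X|Y) = 0.4731 - 0.4348 = 0.0383
H(Y) - H(Y|X) = 0.4607 - 0.4225 = 0.0383
H(X) + H(Y) - H(X,Y) = 0.4731 + 0.4607 - 0.8955 = 0.0383

All forms give I(X;Y) = 0.0383 dits. ✓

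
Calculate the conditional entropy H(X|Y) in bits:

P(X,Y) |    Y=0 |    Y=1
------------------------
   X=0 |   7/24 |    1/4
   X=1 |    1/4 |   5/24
0.9949 bits

Using the chain rule: H(X|Y) = H(X,Y) - H(Y)

First, compute H(X,Y) = 1.9899 bits

Marginal P(Y) = (13/24, 11/24)
H(Y) = 0.9950 bits

H(X|Y) = H(X,Y) - H(Y) = 1.9899 - 0.9950 = 0.9949 bits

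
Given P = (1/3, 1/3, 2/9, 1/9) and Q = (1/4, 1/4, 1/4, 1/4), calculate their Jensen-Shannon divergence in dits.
0.0087 dits

Jensen-Shannon divergence is:
JSD(P||Q) = 0.5 × D_KL(P||M) + 0.5 × D_KL(Q||M)
where M = 0.5 × (P + Q) is the mixture distribution.

M = 0.5 × (1/3, 1/3, 2/9, 1/9) + 0.5 × (1/4, 1/4, 1/4, 1/4) = (7/24, 7/24, 0.236111, 0.180556)

D_KL(P||M) = 0.0094 dits
D_KL(Q||M) = 0.0081 dits

JSD(P||Q) = 0.5 × 0.0094 + 0.5 × 0.0081 = 0.0087 dits

Unlike KL divergence, JSD is symmetric and bounded: 0 ≤ JSD ≤ log(2).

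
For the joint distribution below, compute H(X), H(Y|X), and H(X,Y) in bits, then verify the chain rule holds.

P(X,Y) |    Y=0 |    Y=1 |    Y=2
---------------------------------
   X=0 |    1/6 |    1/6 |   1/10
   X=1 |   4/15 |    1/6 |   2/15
H(X,Y) = 2.5208, H(X) = 0.9871, H(Y|X) = 1.5336 (all in bits)

Chain rule: H(X,Y) = H(X) + H(Y|X)

Left side — joint entropy directly:
H(X,Y) = -Σ p(x,y) log p(x,y) = 2.5208 bits

Right side — compute H(Y|X) from the conditional distributions:
P(X) = (13/30, 17/30), so H(X) = 0.9871 bits
H(Y|X) = Σ_x P(X=x) · H(Y|X=x):
  P(Y|X=0) = (5/13, 5/13, 3/13), H(Y|X=0) = 1.5486, weight P(X=0) = 13/30
  P(Y|X=1) = (8/17, 5/17, 4/17), H(Y|X=1) = 1.5222, weight P(X=1) = 17/30
H(Y|X) = 1.5336 bits

H(X) + H(Y|X) = 0.9871 + 1.5336 = 2.5208 bits

Both sides equal 2.5208 bits. ✓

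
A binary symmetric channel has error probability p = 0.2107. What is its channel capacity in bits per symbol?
0.2572 bits

For a binary symmetric channel (BSC) with error probability p:
Capacity C = 1 - H(p) bits per symbol

where H(p) = -p log₂(p) - (1-p) log₂(1-p) is the binary entropy function.

H(0.2107) = 0.7428 bits
C = 1 - 0.7428 = 0.2572 bits per symbol

This means we can reliably transmit up to 0.2572 bits of information per channel use.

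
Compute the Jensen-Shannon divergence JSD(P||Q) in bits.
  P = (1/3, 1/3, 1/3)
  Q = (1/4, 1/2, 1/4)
0.0207 bits

Jensen-Shannon divergence is:
JSD(P||Q) = 0.5 × D_KL(P||M) + 0.5 × D_KL(Q||M)
where M = 0.5 × (P + Q) is the mixture distribution.

M = 0.5 × (1/3, 1/3, 1/3) + 0.5 × (1/4, 1/2, 1/4) = (7/24, 5/12, 7/24)

D_KL(P||M) = 0.0211 bits
D_KL(Q||M) = 0.0203 bits

JSD(P||Q) = 0.5 × 0.0211 + 0.5 × 0.0203 = 0.0207 bits

Unlike KL divergence, JSD is symmetric and bounded: 0 ≤ JSD ≤ log(2).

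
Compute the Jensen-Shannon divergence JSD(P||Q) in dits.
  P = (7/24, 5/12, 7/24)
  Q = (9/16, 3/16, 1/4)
0.0195 dits

Jensen-Shannon divergence is:
JSD(P||Q) = 0.5 × D_KL(P||M) + 0.5 × D_KL(Q||M)
where M = 0.5 × (P + Q) is the mixture distribution.

M = 0.5 × (7/24, 5/12, 7/24) + 0.5 × (9/16, 3/16, 1/4) = (0.427083, 0.302083, 0.270833)

D_KL(P||M) = 0.0193 dits
D_KL(Q||M) = 0.0198 dits

JSD(P||Q) = 0.5 × 0.0193 + 0.5 × 0.0198 = 0.0195 dits

Unlike KL divergence, JSD is symmetric and bounded: 0 ≤ JSD ≤ log(2).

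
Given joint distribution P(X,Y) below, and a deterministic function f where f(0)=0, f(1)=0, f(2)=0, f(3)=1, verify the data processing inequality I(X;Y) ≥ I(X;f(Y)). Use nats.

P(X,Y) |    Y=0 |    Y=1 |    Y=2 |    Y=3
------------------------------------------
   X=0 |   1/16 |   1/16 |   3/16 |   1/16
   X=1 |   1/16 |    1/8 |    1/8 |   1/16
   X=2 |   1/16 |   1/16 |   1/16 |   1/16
I(X;Y) = 0.0310, I(X;f(Y)) = 0.0041, inequality holds: 0.0310 ≥ 0.0041

Data Processing Inequality: For any Markov chain X → Y → Z, we have I(X;Y) ≥ I(X;Z).

Here Z = f(Y) is a deterministic function of Y, forming X → Y → Z.

Original I(X;Y) = 0.0310 nats

After applying f:
P(X,Z) where Z=f(Y):
- P(X,Z=0) = P(X,Y=0) + P(X,Y=1) + P(X,Y=2)
- P(X,Z=1) = P(X,Y=3)

I(X;Z) = I(X;f(Y)) = 0.0041 nats

Verification: 0.0310 ≥ 0.0041 ✓

Information cannot be created by processing; the function f can only lose information about X.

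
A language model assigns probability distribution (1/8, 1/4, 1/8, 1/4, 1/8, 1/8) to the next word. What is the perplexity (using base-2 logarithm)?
5.6569

Perplexity is 2^H (or exp(H) for natural log).

First, H = -Σ p log p = 2.5000 bits
Perplexity = 2^2.5000 = 5.6569

Interpretation: The model's uncertainty is equivalent to choosing uniformly among 5.7 options.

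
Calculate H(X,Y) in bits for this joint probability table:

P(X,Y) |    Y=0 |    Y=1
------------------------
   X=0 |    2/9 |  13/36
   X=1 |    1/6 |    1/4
1.9437 bits

Joint entropy is H(X,Y) = -Σ_{x,y} p(x,y) log p(x,y).

Summing over all non-zero entries:
H(X,Y) = -[2/9·log_2(2/9) + 13/36·log_2(13/36) + 1/6·log_2(1/6) + 1/4·log_2(1/4)]
H(X,Y) = 1.9437 bits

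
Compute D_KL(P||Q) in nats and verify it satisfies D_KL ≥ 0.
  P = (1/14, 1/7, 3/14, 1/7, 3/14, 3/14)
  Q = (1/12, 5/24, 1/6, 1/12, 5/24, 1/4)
0.0389 nats

KL divergence satisfies the Gibbs inequality: D_KL(P||Q) ≥ 0 for all distributions P, Q.

D_KL(P||Q) = Σ p(x) log(p(x)/q(x))
Term by term:
  x=0: 1/14 × log_e[(1/14)/(1/12)] = -0.0110
  x=1: 1/7 × log_e[(1/7)/(5/24)] = -0.0539
  x=2: 3/14 × log_e[(3/14)/(1/6)] = 0.0539
  x=3: 1/7 × log_e[(1/7)/(1/12)] = 0.0770
  x=4: 3/14 × log_e[(3/14)/(5/24)] = 0.0060
  x=5: 3/14 × log_e[(3/14)/(1/4)] = -0.0330
D_KL(P||Q) = 0.0389 nats

D_KL(P||Q) = 0.0389 ≥ 0 ✓

This non-negativity is a fundamental property: relative entropy cannot be negative because it measures how different Q is from P.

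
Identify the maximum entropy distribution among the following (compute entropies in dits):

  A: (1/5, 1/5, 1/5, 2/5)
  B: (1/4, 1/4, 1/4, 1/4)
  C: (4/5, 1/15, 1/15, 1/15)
B

For a discrete distribution over n outcomes, entropy is maximized by the uniform distribution.

Computing entropies:
H(A) = 0.5786 dits
H(B) = 0.6021 dits
H(C) = 0.3127 dits

The uniform distribution (where all probabilities equal 1/4) achieves the maximum entropy of log_10(4) = 0.6021 dits.

Distribution B has the highest entropy.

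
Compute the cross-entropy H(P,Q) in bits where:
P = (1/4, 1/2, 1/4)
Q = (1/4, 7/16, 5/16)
1.5158 bits

Cross-entropy: H(P,Q) = -Σ p(x) log q(x)

Alternatively: H(P,Q) = H(P) + D_KL(P||Q)
H(P) = 1.5000 bits
D_KL(P||Q) = 0.0158 bits

H(P,Q) = 1.5000 + 0.0158 = 1.5158 bits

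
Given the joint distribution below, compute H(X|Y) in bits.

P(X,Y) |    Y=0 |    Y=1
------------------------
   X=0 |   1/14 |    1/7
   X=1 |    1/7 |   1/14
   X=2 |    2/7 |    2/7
1.3788 bits

Using the chain rule: H(X|Y) = H(X,Y) - H(Y)

First, compute H(X,Y) = 2.3788 bits

Marginal P(Y) = (1/2, 1/2)
H(Y) = 1.0000 bits

H(X|Y) = H(X,Y) - H(Y) = 2.3788 - 1.0000 = 1.3788 bits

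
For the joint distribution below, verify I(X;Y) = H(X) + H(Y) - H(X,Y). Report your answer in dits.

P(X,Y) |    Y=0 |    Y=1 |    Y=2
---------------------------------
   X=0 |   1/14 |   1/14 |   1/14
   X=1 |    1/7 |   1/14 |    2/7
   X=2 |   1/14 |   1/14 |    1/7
I(X;Y) = 0.0105 dits

Mutual information has multiple equivalent forms:
- I(X;Y) = H(X) - H(X|Y)
- I(X;Y) = H(Y) - H(Y|X)
- I(X;Y) = H(X) + H(Y) - H(X,Y)

Computing all quantities:
H(X) = 0.4493, H(Y) = 0.4493, H(X,Y) = 0.8881
H(X|Y) = 0.4388, H(Y|X) = 0.4388

Verification:
H(X) - H(X|Y) = 0.4493 - 0.4388 = 0.0105
H(Y) - H(Y|X) = 0.4493 - 0.4388 = 0.0105
H(X) + H(Y) - H(X,Y) = 0.4493 + 0.4493 - 0.8881 = 0.0105

All forms give I(X;Y) = 0.0105 dits. ✓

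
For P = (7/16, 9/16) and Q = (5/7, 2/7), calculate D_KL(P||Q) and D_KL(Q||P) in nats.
D_KL(P||Q) = 0.1666, D_KL(Q||P) = 0.1566

KL divergence is not symmetric: D_KL(P||Q) ≠ D_KL(Q||P) in general.

D_KL(P||Q) = 0.1666 nats
D_KL(Q||P) = 0.1566 nats

No, they are not equal!

This asymmetry is why KL divergence is not a true distance metric.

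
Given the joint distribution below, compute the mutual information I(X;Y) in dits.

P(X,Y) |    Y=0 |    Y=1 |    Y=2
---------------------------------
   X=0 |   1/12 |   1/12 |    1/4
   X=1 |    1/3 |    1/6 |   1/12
0.0539 dits

Mutual information: I(X;Y) = H(X) + H(Y) - H(X,Y)

Marginals:
P(X) = (5/12, 7/12), H(X) = 0.2950 dits
P(Y) = (5/12, 1/4, 1/3), H(Y) = 0.4680 dits

Joint entropy: H(X,Y) = 0.7090 dits

I(X;Y) = 0.2950 + 0.4680 - 0.7090 = 0.0539 dits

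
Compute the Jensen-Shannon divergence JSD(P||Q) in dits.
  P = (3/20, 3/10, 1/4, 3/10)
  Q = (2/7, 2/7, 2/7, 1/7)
0.0112 dits

Jensen-Shannon divergence is:
JSD(P||Q) = 0.5 × D_KL(P||M) + 0.5 × D_KL(Q||M)
where M = 0.5 × (P + Q) is the mixture distribution.

M = 0.5 × (3/20, 3/10, 1/4, 3/10) + 0.5 × (2/7, 2/7, 2/7, 1/7) = (0.217857, 0.292857, 0.267857, 0.221429)

D_KL(P||M) = 0.0109 dits
D_KL(Q||M) = 0.0114 dits

JSD(P||Q) = 0.5 × 0.0109 + 0.5 × 0.0114 = 0.0112 dits

Unlike KL divergence, JSD is symmetric and bounded: 0 ≤ JSD ≤ log(2).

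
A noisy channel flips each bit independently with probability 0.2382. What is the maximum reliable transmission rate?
0.2080 bits

For a binary symmetric channel (BSC) with error probability p:
Capacity C = 1 - H(p) bits per symbol

where H(p) = -p log₂(p) - (1-p) log₂(1-p) is the binary entropy function.

H(0.2382) = 0.7920 bits
C = 1 - 0.7920 = 0.2080 bits per symbol

This means we can reliably transmit up to 0.2080 bits of information per channel use.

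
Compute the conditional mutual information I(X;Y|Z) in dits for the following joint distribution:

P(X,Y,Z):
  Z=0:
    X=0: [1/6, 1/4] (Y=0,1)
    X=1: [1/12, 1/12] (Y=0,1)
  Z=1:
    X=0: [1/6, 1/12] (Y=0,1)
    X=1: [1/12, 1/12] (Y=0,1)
0.0036 dits

Conditional mutual information: I(X;Y|Z) = H(X|Z) + H(Y|Z) - H(X,Y|Z)

H(Z) = 0.2950
H(X,Z) = 0.5683 → H(X|Z) = 0.2734
H(Y,Z) = 0.5898 → H(Y|Z) = 0.2948
H(X,Y,Z) = 0.8596 → H(X,Y|Z) = 0.5646

I(X;Y|Z) = 0.2734 + 0.2948 - 0.5646 = 0.0036 dits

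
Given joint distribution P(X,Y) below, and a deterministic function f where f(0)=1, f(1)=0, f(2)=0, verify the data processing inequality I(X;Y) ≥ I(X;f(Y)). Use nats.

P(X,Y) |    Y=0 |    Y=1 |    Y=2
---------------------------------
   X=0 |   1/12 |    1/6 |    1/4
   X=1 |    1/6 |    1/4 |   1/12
I(X;Y) = 0.0662, I(X;f(Y)) = 0.0188, inequality holds: 0.0662 ≥ 0.0188

Data Processing Inequality: For any Markov chain X → Y → Z, we have I(X;Y) ≥ I(X;Z).

Here Z = f(Y) is a deterministic function of Y, forming X → Y → Z.

Original I(X;Y) = 0.0662 nats

After applying f:
P(X,Z) where Z=f(Y):
- P(X,Z=0) = P(X,Y=1) + P(X,Y=2)
- P(X,Z=1) = P(X,Y=0)

I(X;Z) = I(X;f(Y)) = 0.0188 nats

Verification: 0.0662 ≥ 0.0188 ✓

Information cannot be created by processing; the function f can only lose information about X.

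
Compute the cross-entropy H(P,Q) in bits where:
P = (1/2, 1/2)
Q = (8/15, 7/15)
1.0032 bits

Cross-entropy: H(P,Q) = -Σ p(x) log q(x)

Alternatively: H(P,Q) = H(P) + D_KL(P||Q)
H(P) = 1.0000 bits
D_KL(P||Q) = 0.0032 bits

H(P,Q) = 1.0000 + 0.0032 = 1.0032 bits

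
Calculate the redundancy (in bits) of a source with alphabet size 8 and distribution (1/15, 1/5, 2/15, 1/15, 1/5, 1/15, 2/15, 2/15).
0.1271 bits

Redundancy measures how far a source is from maximum entropy:
R = H_max - H(X)

Maximum entropy for 8 symbols: H_max = log_2(8) = 3.0000 bits
Actual entropy: H(X) = 2.8729 bits
Redundancy: R = 3.0000 - 2.8729 = 0.1271 bits

This redundancy represents potential for compression: the source could be compressed by 0.1271 bits per symbol.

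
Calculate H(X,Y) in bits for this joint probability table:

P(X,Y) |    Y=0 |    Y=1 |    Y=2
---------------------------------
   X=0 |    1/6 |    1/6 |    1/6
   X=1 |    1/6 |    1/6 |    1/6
2.5850 bits

Joint entropy is H(X,Y) = -Σ_{x,y} p(x,y) log p(x,y).

Summing over all non-zero entries:
H(X,Y) = -[1/6·log_2(1/6) + 1/6·log_2(1/6) + 1/6·log_2(1/6) + 1/6·log_2(1/6) + 1/6·log_2(1/6) + 1/6·log_2(1/6)]
H(X,Y) = 2.5850 bits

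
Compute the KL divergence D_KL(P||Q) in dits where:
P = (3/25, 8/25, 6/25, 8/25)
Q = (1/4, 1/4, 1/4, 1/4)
0.0261 dits

KL divergence: D_KL(P||Q) = Σ p(x) log(p(x)/q(x))

Computing term by term:
  x=0: 3/25 × log_10[(3/25)/(1/4)] = 3/25 × -0.3188 = -0.0383
  x=1: 8/25 × log_10[(8/25)/(1/4)] = 8/25 × 0.1072 = 0.0343
  x=2: 6/25 × log_10[(6/25)/(1/4)] = 6/25 × -0.0177 = -0.0043
  x=3: 8/25 × log_10[(8/25)/(1/4)] = 8/25 × 0.1072 = 0.0343

D_KL(P||Q) = 0.0261 dits

Note: KL divergence is always non-negative and equals 0 iff P = Q.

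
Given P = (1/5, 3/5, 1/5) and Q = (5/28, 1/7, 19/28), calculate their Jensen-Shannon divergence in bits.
0.2089 bits

Jensen-Shannon divergence is:
JSD(P||Q) = 0.5 × D_KL(P||M) + 0.5 × D_KL(Q||M)
where M = 0.5 × (P + Q) is the mixture distribution.

M = 0.5 × (1/5, 3/5, 1/5) + 0.5 × (5/28, 1/7, 19/28) = (0.189286, 13/35, 0.439286)

D_KL(P||M) = 0.2040 bits
D_KL(Q||M) = 0.2138 bits

JSD(P||Q) = 0.5 × 0.2040 + 0.5 × 0.2138 = 0.2089 bits

Unlike KL divergence, JSD is symmetric and bounded: 0 ≤ JSD ≤ log(2).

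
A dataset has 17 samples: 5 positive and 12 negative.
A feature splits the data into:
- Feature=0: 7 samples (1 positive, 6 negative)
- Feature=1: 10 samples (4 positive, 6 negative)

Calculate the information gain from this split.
0.0592 bits

Information Gain = H(Y) - H(Y|Feature)

Before split:
P(positive) = 5/17 = 0.2941
H(Y) = 0.8740 bits

After split:
Feature=0: H = 0.5917 bits (weight = 7/17)
Feature=1: H = 0.9710 bits (weight = 10/17)
H(Y|Feature) = (7/17)×0.5917 + (10/17)×0.9710 = 0.8148 bits

Information Gain = 0.8740 - 0.8148 = 0.0592 bits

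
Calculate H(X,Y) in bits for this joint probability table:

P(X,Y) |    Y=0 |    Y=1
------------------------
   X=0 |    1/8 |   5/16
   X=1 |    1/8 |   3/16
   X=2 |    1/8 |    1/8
2.4772 bits

Joint entropy is H(X,Y) = -Σ_{x,y} p(x,y) log p(x,y).

Summing over all non-zero entries:
H(X,Y) = -[1/8·log_2(1/8) + 5/16·log_2(5/16) + 1/8·log_2(1/8) + 3/16·log_2(3/16) + 1/8·log_2(1/8) + 1/8·log_2(1/8)]
H(X,Y) = 2.4772 bits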